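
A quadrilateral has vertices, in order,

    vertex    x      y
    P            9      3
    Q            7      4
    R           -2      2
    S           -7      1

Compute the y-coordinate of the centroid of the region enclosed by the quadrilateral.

51/19

Apply Gauss's area formula. First the cross-terms c_i = x_i·y_{i+1} − x_{i+1}·y_i:
  15, 22, 12, -30  ⇒  2A = 19, A = 9.5.
Then Σ (y_i + y_{i+1})·c_i = 153, so ȳ = 153 / (6·9.5) = 51/19.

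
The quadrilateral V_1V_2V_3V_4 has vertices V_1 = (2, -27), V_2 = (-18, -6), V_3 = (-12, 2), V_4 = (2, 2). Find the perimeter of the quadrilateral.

82

|V_1V_2| = √((-20)² + (21)²) = √841 = 29
|V_2V_3| = √((6)² + (8)²) = √100 = 10
|V_3V_4| = √((14)² + (0)²) = √196 = 14
|V_4V_1| = √((0)² + (-29)²) = √841 = 29
Perimeter = 29 + 10 + 14 + 29 = 82.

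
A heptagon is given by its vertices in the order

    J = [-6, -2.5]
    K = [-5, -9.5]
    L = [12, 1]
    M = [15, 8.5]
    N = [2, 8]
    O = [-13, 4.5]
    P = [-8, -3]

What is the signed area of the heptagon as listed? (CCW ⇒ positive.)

Apply the surveyor's formula: 2A = Σ (x_i·y_{i+1} − x_{i+1}·y_i), indices taken mod 7.
Cross-terms: 44.5, 109, 87, 103, 113, 75, 2  ⇒  Σ = 533.5
Signed area = Σ/2 = 266.75 (positive ⇒ counter-clockwise traversal).

266.75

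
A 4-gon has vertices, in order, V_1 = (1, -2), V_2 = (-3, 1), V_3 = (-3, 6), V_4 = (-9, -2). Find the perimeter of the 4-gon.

30

|V_1V_2| = √((-4)² + (3)²) = √25 = 5
|V_2V_3| = √((0)² + (5)²) = √25 = 5
|V_3V_4| = √((-6)² + (-8)²) = √100 = 10
|V_4V_1| = √((10)² + (0)²) = √100 = 10
Perimeter = 5 + 5 + 10 + 10 = 30.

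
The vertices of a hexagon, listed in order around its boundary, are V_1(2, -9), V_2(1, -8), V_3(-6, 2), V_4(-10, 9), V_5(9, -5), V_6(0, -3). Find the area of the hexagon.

69.5

Apply the surveyor's formula: 2A = Σ (x_i·y_{i+1} − x_{i+1}·y_i), indices taken mod 6.
Σ = (-7) + (-46) + (-34) + (-31) + (-27) + (6) = -139
Area = |Σ|/2 = 69.5.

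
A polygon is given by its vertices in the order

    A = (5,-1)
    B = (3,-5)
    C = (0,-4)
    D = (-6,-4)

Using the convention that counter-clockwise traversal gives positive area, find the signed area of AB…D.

-16

Cross-terms: -22, -12, -24, 26  ⇒  Σ = -32
Signed area = Σ/2 = -16 (negative ⇒ clockwise traversal).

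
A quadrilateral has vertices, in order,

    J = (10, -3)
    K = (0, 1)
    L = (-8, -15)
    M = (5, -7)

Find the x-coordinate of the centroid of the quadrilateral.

Apply the shoelace (surveyor's) formula. First the cross-terms c_i = x_i·y_{i+1} − x_{i+1}·y_i:
  10, 8, 131, 55  ⇒  2A = 204, A = 102.
Then Σ (x_i + x_{i+1})·c_i = 468, so x̄ = 468 / (6·102) = 13/17.

13/17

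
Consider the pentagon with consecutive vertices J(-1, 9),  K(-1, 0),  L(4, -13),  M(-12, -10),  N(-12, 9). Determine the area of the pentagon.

250.5

Σ = (9) + (13) + (-196) + (-228) + (-99) = -501
Area = |Σ|/2 = 250.5.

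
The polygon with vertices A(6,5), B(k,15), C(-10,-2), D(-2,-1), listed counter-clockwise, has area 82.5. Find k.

11

The doubled signed area Σ (x_i y_{i+1} − x_{i+1} y_i) is linear in k.
With k=0 it equals 242; the coefficient of k is -7 (from the two edges through B).
So -7·k + 242 = 2·82.5 = 165 ⇒ k = 11.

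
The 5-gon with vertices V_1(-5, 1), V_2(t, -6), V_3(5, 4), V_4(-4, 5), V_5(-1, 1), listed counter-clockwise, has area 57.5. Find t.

3

The doubled signed area Σ (x_i y_{i+1} − x_{i+1} y_i) is linear in t.
With t=0 it equals 106; the coefficient of t is 3 (from the two edges through V_2).
So 3·t + 106 = 2·57.5 = 115 ⇒ t = 3.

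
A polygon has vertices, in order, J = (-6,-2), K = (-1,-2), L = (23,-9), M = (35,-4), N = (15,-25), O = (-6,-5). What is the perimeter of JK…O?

104

|JK| = √((5)² + (0)²) = √25 = 5
|KL| = √((24)² + (-7)²) = √625 = 25
|LM| = √((12)² + (5)²) = √169 = 13
|MN| = √((-20)² + (-21)²) = √841 = 29
|NO| = √((-21)² + (20)²) = √841 = 29
|OJ| = √((0)² + (3)²) = √9 = 3
Perimeter = 5 + 25 + 13 + 29 + 29 + 3 = 104.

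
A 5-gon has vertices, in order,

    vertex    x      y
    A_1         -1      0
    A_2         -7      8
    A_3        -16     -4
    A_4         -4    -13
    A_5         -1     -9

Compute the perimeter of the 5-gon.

|A_1A_2| = √((-6)² + (8)²) = √100 = 10
|A_2A_3| = √((-9)² + (-12)²) = √225 = 15
|A_3A_4| = √((12)² + (-9)²) = √225 = 15
|A_4A_5| = √((3)² + (4)²) = √25 = 5
|A_5A_1| = √((0)² + (9)²) = √81 = 9
Perimeter = 10 + 15 + 15 + 5 + 9 = 54.

54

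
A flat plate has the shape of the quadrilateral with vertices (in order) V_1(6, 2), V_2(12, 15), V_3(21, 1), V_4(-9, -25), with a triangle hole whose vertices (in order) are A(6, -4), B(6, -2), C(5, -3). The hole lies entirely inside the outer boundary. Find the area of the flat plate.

309.5

Outer boundary:
Σ = (66) + (-303) + (-516) + (132) = -621
Area = |Σ|/2 = 310.5.
Hole:
Σ = (12) + (-8) + (-2) = 2
Area = |Σ|/2 = 1.
Net area = 310.5 − 1 = 309.5.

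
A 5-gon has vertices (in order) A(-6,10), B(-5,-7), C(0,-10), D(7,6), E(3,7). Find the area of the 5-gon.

157.5

Apply the surveyor's formula: 2A = Σ (x_i·y_{i+1} − x_{i+1}·y_i), indices taken mod 5.
A→B: (-6)(-7) − (-5)(10) = 92
B→C: (-5)(-10) − (0)(-7) = 50
C→D: (0)(6) − (7)(-10) = 70
D→E: (7)(7) − (3)(6) = 31
E→A: (3)(10) − (-6)(7) = 72
Σ = 315
Area = |Σ|/2 = 157.5.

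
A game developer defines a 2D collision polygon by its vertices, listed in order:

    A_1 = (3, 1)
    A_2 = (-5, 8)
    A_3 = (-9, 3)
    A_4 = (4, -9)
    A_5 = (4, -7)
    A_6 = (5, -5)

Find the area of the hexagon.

Σ = (29) + (57) + (69) + (8) + (15) + (20) = 198
Area = |Σ|/2 = 99.

99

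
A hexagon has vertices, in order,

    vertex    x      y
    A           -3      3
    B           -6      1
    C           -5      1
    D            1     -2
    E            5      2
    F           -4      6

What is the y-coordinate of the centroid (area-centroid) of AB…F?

407/237

Apply the shoelace formula. First the cross-terms c_i = x_i·y_{i+1} − x_{i+1}·y_i:
  15, -1, 9, 12, 38, 6  ⇒  2A = 79, A = 39.5.
Then Σ (y_i + y_{i+1})·c_i = 407, so ȳ = 407 / (6·39.5) = 407/237.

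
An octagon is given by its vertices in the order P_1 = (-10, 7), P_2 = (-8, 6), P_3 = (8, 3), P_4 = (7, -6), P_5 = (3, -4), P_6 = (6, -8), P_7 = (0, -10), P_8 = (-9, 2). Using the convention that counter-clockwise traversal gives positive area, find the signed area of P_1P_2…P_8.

-174

Apply the surveyor's formula: 2A = Σ (x_i·y_{i+1} − x_{i+1}·y_i), indices taken mod 8.
Σ = (-4) + (-72) + (-69) + (-10) + (0) + (-60) + (-90) + (-43) = -348
Signed area = Σ/2 = -174 (negative ⇒ clockwise traversal).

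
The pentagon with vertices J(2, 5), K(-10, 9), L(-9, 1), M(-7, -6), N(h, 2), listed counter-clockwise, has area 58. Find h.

The doubled signed area Σ (x_i y_{i+1} − x_{i+1} y_i) is linear in h.
With h=0 it equals 182; the coefficient of h is 11 (from the two edges through N).
So 11·h + 182 = 2·58 = 116 ⇒ h = -6.

-6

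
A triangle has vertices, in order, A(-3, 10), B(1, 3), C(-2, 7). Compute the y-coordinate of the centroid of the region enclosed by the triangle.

Apply the surveyor's formula. First the cross-terms c_i = x_i·y_{i+1} − x_{i+1}·y_i:
  -19, 13, 1  ⇒  2A = -5, A = -2.5.
Then Σ (y_i + y_{i+1})·c_i = -100, so ȳ = -100 / (6·(-2.5)) = 20/3.

20/3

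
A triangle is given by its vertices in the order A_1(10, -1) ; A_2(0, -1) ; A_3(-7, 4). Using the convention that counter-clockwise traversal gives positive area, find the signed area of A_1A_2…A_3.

-25

A_1→A_2: (10)(-1) − (0)(-1) = -10
A_2→A_3: (0)(4) − (-7)(-1) = -7
A_3→A_1: (-7)(-1) − (10)(4) = -33
Σ = -50
Signed area = Σ/2 = -25 (negative ⇒ clockwise traversal).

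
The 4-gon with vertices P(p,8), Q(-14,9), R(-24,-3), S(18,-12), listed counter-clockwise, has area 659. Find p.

22

The doubled signed area Σ (x_i y_{i+1} − x_{i+1} y_i) is linear in p.
With p=0 it equals 856; the coefficient of p is 21 (from the two edges through P).
So 21·p + 856 = 2·659 = 1318 ⇒ p = 22.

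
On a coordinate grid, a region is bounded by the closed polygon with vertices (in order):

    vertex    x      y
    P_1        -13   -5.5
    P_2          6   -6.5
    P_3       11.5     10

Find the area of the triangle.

Σ = (117.5) + (134.75) + (66.75) = 319
Area = |Σ|/2 = 159.5.

159.5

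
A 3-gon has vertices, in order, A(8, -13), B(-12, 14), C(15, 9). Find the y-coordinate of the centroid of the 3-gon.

Apply the shoelace formula. First the cross-terms c_i = x_i·y_{i+1} − x_{i+1}·y_i:
  -44, -318, -267  ⇒  2A = -629, A = -314.5.
Then Σ (y_i + y_{i+1})·c_i = -6290, so ȳ = -6290 / (6·(-314.5)) = 10/3.

10/3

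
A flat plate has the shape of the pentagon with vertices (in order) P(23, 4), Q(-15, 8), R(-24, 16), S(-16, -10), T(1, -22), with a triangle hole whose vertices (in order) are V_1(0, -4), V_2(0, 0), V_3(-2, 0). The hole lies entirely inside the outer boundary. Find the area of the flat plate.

778

Outer boundary:
Apply the shoelace formula: 2A = Σ (x_i·y_{i+1} − x_{i+1}·y_i), indices taken mod 5.
P→Q: (23)(8) − (-15)(4) = 244
Q→R: (-15)(16) − (-24)(8) = -48
R→S: (-24)(-10) − (-16)(16) = 496
S→T: (-16)(-22) − (1)(-10) = 362
T→P: (1)(4) − (23)(-22) = 510
Σ = 1564
Area = |Σ|/2 = 782.
Hole:
Cross-terms: 0, 0, 8  ⇒  Σ = 8
Area = |Σ|/2 = 4.
Net area = 782 − 4 = 778.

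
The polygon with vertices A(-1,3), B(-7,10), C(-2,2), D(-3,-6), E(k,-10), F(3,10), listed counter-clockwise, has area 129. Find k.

9

Write out the shoelace sum; only the two edges meeting at E involve k:
2·Area = [((-3)·(-10) − k·(-6)) + (k·10 − 3·(-10))] + 54
       = 16·k + 114 = 258
⇒ k = 9.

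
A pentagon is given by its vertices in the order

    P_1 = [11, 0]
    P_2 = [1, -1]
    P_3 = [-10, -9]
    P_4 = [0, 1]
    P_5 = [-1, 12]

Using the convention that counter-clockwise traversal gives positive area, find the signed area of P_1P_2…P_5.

-85.5

Apply the shoelace formula: 2A = Σ (x_i·y_{i+1} − x_{i+1}·y_i), indices taken mod 5.
Σ = (-11) + (-19) + (-10) + (1) + (-132) = -171
Signed area = Σ/2 = -85.5 (negative ⇒ clockwise traversal).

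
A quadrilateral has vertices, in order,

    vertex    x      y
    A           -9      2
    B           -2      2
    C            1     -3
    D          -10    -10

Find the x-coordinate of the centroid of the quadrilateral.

-65/12

Apply the shoelace formula. First the cross-terms c_i = x_i·y_{i+1} − x_{i+1}·y_i:
  -14, 4, -40, -110  ⇒  2A = -160, A = -80.
Then Σ (x_i + x_{i+1})·c_i = 2600, so x̄ = 2600 / (6·(-80)) = -65/12.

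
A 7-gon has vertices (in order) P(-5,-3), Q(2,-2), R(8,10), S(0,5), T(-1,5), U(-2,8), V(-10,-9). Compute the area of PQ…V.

Apply Gauss's area formula: 2A = Σ (x_i·y_{i+1} − x_{i+1}·y_i), indices taken mod 7.
Σ = (16) + (36) + (40) + (5) + (2) + (98) + (-15) = 182
Area = |Σ|/2 = 91.

91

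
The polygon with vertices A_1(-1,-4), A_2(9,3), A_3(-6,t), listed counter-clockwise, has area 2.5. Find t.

-7

The doubled signed area Σ (x_i y_{i+1} − x_{i+1} y_i) is linear in t.
With t=0 it equals 75; the coefficient of t is 10 (from the two edges through A_3).
So 10·t + 75 = 2·2.5 = 5 ⇒ t = -7.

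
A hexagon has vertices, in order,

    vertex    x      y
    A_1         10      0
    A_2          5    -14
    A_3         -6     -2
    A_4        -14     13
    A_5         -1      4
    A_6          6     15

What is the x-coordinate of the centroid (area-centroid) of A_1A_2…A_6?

153/143

Apply the shoelace (surveyor's) formula. First the cross-terms c_i = x_i·y_{i+1} − x_{i+1}·y_i:
  -140, -94, -106, -43, -39, -150  ⇒  2A = -572, A = -286.
Then Σ (x_i + x_{i+1})·c_i = -1836, so x̄ = -1836 / (6·(-286)) = 153/143.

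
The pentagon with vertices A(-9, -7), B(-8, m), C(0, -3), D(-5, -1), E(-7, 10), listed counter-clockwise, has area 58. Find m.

The doubled signed area Σ (x_i y_{i+1} − x_{i+1} y_i) is linear in m.
With m=0 it equals 35; the coefficient of m is -9 (from the two edges through B).
So -9·m + 35 = 2·58 = 116 ⇒ m = -9.

-9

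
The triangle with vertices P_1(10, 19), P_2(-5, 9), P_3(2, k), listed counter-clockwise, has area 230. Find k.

The doubled signed area Σ (x_i y_{i+1} − x_{i+1} y_i) is linear in k.
With k=0 it equals 205; the coefficient of k is -15 (from the two edges through P_3).
So -15·k + 205 = 2·230 = 460 ⇒ k = -17.

-17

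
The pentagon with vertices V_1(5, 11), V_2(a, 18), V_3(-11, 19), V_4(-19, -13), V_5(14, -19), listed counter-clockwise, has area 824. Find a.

8

Write out the shoelace sum; only the two edges meeting at V_2 involve a:
2·Area = [(5·18 − a·11) + (a·19 − (-11)·18)] + 1296
       = 8·a + 1584 = 1648
⇒ a = 8.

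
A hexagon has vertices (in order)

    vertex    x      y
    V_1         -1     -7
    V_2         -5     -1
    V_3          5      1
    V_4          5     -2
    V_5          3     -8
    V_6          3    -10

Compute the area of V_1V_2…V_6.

Apply the surveyor's formula: 2A = Σ (x_i·y_{i+1} − x_{i+1}·y_i), indices taken mod 6.
V_1→V_2: (-1)(-1) − (-5)(-7) = -34
V_2→V_3: (-5)(1) − (5)(-1) = 0
V_3→V_4: (5)(-2) − (5)(1) = -15
V_4→V_5: (5)(-8) − (3)(-2) = -34
V_5→V_6: (3)(-10) − (3)(-8) = -6
V_6→V_1: (3)(-7) − (-1)(-10) = -31
Σ = -120
Area = |Σ|/2 = 60.

60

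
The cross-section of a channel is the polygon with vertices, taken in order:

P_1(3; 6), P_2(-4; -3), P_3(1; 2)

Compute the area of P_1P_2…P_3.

Cross-terms: 15, -5, 0  ⇒  Σ = 10
Area = |Σ|/2 = 5.

5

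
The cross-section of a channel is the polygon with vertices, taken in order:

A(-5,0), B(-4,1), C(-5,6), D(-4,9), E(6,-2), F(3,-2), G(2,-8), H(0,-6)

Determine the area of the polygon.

79.5

Apply the shoelace formula: 2A = Σ (x_i·y_{i+1} − x_{i+1}·y_i), indices taken mod 8.
A→B: (-5)(1) − (-4)(0) = -5
B→C: (-4)(6) − (-5)(1) = -19
C→D: (-5)(9) − (-4)(6) = -21
D→E: (-4)(-2) − (6)(9) = -46
E→F: (6)(-2) − (3)(-2) = -6
F→G: (3)(-8) − (2)(-2) = -20
G→H: (2)(-6) − (0)(-8) = -12
H→A: (0)(0) − (-5)(-6) = -30
Σ = -159
Area = |Σ|/2 = 79.5.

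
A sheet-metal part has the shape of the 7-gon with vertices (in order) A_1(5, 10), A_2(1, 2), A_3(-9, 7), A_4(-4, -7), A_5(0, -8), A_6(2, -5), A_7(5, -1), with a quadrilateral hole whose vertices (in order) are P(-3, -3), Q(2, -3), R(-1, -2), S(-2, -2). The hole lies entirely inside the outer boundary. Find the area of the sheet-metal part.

118

Outer boundary:
Σ = (0) + (25) + (91) + (32) + (16) + (23) + (55) = 242
Area = |Σ|/2 = 121.
Hole:
Apply the surveyor's formula: 2A = Σ (x_i·y_{i+1} − x_{i+1}·y_i), indices taken mod 4.
Cross-terms: 15, -7, -2, 0  ⇒  Σ = 6
Area = |Σ|/2 = 3.
Net area = 121 − 3 = 118.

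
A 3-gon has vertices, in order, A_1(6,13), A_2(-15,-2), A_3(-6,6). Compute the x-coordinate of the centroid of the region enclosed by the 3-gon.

-5

Apply the surveyor's formula. First the cross-terms c_i = x_i·y_{i+1} − x_{i+1}·y_i:
  183, -102, -114  ⇒  2A = -33, A = -16.5.
Then Σ (x_i + x_{i+1})·c_i = 495, so x̄ = 495 / (6·(-16.5)) = -5.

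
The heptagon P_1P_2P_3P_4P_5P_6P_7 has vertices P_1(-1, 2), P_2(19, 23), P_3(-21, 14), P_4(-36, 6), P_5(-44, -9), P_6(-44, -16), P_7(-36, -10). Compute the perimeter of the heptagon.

158

|P_1P_2| = √((20)² + (21)²) = √841 = 29
|P_2P_3| = √((-40)² + (-9)²) = √1681 = 41
|P_3P_4| = √((-15)² + (-8)²) = √289 = 17
|P_4P_5| = √((-8)² + (-15)²) = √289 = 17
|P_5P_6| = √((0)² + (-7)²) = √49 = 7
|P_6P_7| = √((8)² + (6)²) = √100 = 10
|P_7P_1| = √((35)² + (12)²) = √1369 = 37
Perimeter = 29 + 41 + 17 + 17 + 7 + 10 + 37 = 158.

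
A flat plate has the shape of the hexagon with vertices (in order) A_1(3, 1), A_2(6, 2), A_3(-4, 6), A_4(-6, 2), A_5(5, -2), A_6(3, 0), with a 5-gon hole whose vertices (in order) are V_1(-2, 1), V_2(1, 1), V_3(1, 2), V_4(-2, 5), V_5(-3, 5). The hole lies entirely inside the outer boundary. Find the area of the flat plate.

Outer boundary:
A_1→A_2: (3)(2) − (6)(1) = 0
A_2→A_3: (6)(6) − (-4)(2) = 44
A_3→A_4: (-4)(2) − (-6)(6) = 28
A_4→A_5: (-6)(-2) − (5)(2) = 2
A_5→A_6: (5)(0) − (3)(-2) = 6
A_6→A_1: (3)(1) − (3)(0) = 3
Σ = 83
Area = |Σ|/2 = 41.5.
Hole:
V_1→V_2: (-2)(1) − (1)(1) = -3
V_2→V_3: (1)(2) − (1)(1) = 1
V_3→V_4: (1)(5) − (-2)(2) = 9
V_4→V_5: (-2)(5) − (-3)(5) = 5
V_5→V_1: (-3)(1) − (-2)(5) = 7
Σ = 19
Area = |Σ|/2 = 9.5.
Net area = 41.5 − 9.5 = 32.

32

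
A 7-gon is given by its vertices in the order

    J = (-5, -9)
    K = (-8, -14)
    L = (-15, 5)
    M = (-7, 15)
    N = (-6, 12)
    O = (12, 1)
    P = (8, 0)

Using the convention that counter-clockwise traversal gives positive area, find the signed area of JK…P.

-333

Apply the shoelace formula: 2A = Σ (x_i·y_{i+1} − x_{i+1}·y_i), indices taken mod 7.
Σ = (-2) + (-250) + (-190) + (6) + (-150) + (-8) + (-72) = -666
Signed area = Σ/2 = -333 (negative ⇒ clockwise traversal).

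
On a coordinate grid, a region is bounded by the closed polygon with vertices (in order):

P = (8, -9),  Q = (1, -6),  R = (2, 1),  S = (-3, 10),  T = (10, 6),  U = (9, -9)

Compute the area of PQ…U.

Cross-terms: -39, 13, 23, -118, -144, -9  ⇒  Σ = -274
Area = |Σ|/2 = 137.

137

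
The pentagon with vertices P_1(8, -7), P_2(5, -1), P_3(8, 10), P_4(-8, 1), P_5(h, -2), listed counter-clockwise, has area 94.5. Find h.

2

Write out the shoelace sum; only the two edges meeting at P_5 involve h:
2·Area = [((-8)·(-2) − h·1) + (h·(-7) − 8·(-2))] + 173
       = -8·h + 205 = 189
⇒ h = 2.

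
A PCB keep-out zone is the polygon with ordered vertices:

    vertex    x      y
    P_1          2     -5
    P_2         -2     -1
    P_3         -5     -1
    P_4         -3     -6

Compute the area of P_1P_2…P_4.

19.5

Apply the surveyor's formula: 2A = Σ (x_i·y_{i+1} − x_{i+1}·y_i), indices taken mod 4.
P_1→P_2: (2)(-1) − (-2)(-5) = -12
P_2→P_3: (-2)(-1) − (-5)(-1) = -3
P_3→P_4: (-5)(-6) − (-3)(-1) = 27
P_4→P_1: (-3)(-5) − (2)(-6) = 27
Σ = 39
Area = |Σ|/2 = 19.5.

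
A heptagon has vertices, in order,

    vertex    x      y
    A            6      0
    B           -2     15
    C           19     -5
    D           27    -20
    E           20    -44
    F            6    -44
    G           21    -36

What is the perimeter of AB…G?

158

|AB| = √((-8)² + (15)²) = √289 = 17
|BC| = √((21)² + (-20)²) = √841 = 29
|CD| = √((8)² + (-15)²) = √289 = 17
|DE| = √((-7)² + (-24)²) = √625 = 25
|EF| = √((-14)² + (0)²) = √196 = 14
|FG| = √((15)² + (8)²) = √289 = 17
|GA| = √((-15)² + (36)²) = √1521 = 39
Perimeter = 17 + 29 + 17 + 25 + 14 + 17 + 39 = 158.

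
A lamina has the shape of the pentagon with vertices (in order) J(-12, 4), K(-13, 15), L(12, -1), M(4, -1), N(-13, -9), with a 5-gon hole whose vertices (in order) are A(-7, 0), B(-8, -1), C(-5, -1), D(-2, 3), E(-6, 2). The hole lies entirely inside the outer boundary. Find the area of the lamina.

Outer boundary:
Apply Gauss's area formula: 2A = Σ (x_i·y_{i+1} − x_{i+1}·y_i), indices taken mod 5.
Σ = (-128) + (-167) + (-8) + (-49) + (-160) = -512
Area = |Σ|/2 = 256.
Hole:
Σ = (7) + (3) + (-17) + (14) + (14) = 21
Area = |Σ|/2 = 10.5.
Net area = 256 − 10.5 = 245.5.

245.5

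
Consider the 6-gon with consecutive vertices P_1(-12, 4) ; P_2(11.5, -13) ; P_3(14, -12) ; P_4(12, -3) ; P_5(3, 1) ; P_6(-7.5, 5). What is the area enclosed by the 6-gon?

P_1→P_2: (-12)(-13) − (11.5)(4) = 110
P_2→P_3: (11.5)(-12) − (14)(-13) = 44
P_3→P_4: (14)(-3) − (12)(-12) = 102
P_4→P_5: (12)(1) − (3)(-3) = 21
P_5→P_6: (3)(5) − (-7.5)(1) = 22.5
P_6→P_1: (-7.5)(4) − (-12)(5) = 30
Σ = 329.5
Area = |Σ|/2 = 164.75.

164.75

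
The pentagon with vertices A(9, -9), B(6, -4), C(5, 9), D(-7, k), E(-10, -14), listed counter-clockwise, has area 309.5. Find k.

10

Write out the shoelace sum; only the two edges meeting at D involve k:
2·Area = [(5·k − (-7)·9) + ((-7)·(-14) − (-10)·k)] + 308
       = 15·k + 469 = 619
⇒ k = 10.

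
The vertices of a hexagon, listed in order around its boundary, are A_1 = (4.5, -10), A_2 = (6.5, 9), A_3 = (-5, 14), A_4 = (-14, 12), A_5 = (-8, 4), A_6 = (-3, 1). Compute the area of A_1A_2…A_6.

223.5

Apply the surveyor's formula: 2A = Σ (x_i·y_{i+1} − x_{i+1}·y_i), indices taken mod 6.
A_1→A_2: (4.5)(9) − (6.5)(-10) = 105.5
A_2→A_3: (6.5)(14) − (-5)(9) = 136
A_3→A_4: (-5)(12) − (-14)(14) = 136
A_4→A_5: (-14)(4) − (-8)(12) = 40
A_5→A_6: (-8)(1) − (-3)(4) = 4
A_6→A_1: (-3)(-10) − (4.5)(1) = 25.5
Σ = 447
Area = |Σ|/2 = 223.5.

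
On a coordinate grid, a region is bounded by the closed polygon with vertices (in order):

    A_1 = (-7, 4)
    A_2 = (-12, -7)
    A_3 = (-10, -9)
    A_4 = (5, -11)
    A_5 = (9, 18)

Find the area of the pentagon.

Σ = (97) + (38) + (155) + (189) + (162) = 641
Area = |Σ|/2 = 320.5.

320.5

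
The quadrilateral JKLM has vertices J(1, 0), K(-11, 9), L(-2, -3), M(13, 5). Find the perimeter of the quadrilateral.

|JK| = √((-12)² + (9)²) = √225 = 15
|KL| = √((9)² + (-12)²) = √225 = 15
|LM| = √((15)² + (8)²) = √289 = 17
|MJ| = √((-12)² + (-5)²) = √169 = 13
Perimeter = 15 + 15 + 17 + 13 = 60.

60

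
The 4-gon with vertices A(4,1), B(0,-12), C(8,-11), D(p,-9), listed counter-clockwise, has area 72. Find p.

11

The doubled signed area Σ (x_i y_{i+1} − x_{i+1} y_i) is linear in p.
With p=0 it equals 12; the coefficient of p is 12 (from the two edges through D).
So 12·p + 12 = 2·72 = 144 ⇒ p = 11.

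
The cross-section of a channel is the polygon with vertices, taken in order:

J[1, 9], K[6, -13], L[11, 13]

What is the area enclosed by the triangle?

120

Apply the shoelace (surveyor's) formula: 2A = Σ (x_i·y_{i+1} − x_{i+1}·y_i), indices taken mod 3.
Cross-terms: -67, 221, 86  ⇒  Σ = 240
Area = |Σ|/2 = 120.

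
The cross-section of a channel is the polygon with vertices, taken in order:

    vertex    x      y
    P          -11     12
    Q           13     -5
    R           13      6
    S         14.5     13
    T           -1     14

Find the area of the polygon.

241

Apply the shoelace formula: 2A = Σ (x_i·y_{i+1} − x_{i+1}·y_i), indices taken mod 5.
Cross-terms: -101, 143, 82, 216, 142  ⇒  Σ = 482
Area = |Σ|/2 = 241.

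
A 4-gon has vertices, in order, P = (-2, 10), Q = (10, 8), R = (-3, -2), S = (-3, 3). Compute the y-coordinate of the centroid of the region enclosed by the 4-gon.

797/151

Apply the shoelace (surveyor's) formula. First the cross-terms c_i = x_i·y_{i+1} − x_{i+1}·y_i:
  -116, 4, -15, -24  ⇒  2A = -151, A = -75.5.
Then Σ (y_i + y_{i+1})·c_i = -2391, so ȳ = -2391 / (6·(-75.5)) = 797/151.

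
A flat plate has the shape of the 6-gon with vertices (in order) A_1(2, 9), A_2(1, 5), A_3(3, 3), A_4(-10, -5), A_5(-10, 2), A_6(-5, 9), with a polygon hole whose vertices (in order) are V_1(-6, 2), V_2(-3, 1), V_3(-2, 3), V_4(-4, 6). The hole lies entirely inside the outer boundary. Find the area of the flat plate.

Outer boundary:
Cross-terms: 1, -12, 15, -70, -80, -63  ⇒  Σ = -209
Area = |Σ|/2 = 104.5.
Hole:
Apply Gauss's area formula: 2A = Σ (x_i·y_{i+1} − x_{i+1}·y_i), indices taken mod 4.
Σ = (0) + (-7) + (0) + (28) = 21
Area = |Σ|/2 = 10.5.
Net area = 104.5 − 10.5 = 94.

94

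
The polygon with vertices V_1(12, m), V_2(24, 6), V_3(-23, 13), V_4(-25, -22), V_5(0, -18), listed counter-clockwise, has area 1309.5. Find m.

-25

The doubled signed area Σ (x_i y_{i+1} − x_{i+1} y_i) is linear in m.
With m=0 it equals 2019; the coefficient of m is -24 (from the two edges through V_1).
So -24·m + 2019 = 2·1309.5 = 2619 ⇒ m = -25.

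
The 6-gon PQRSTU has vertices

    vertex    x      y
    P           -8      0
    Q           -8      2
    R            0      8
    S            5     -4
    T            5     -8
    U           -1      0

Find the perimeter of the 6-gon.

46

|PQ| = √((0)² + (2)²) = √4 = 2
|QR| = √((8)² + (6)²) = √100 = 10
|RS| = √((5)² + (-12)²) = √169 = 13
|ST| = √((0)² + (-4)²) = √16 = 4
|TU| = √((-6)² + (8)²) = √100 = 10
|UP| = √((-7)² + (0)²) = √49 = 7
Perimeter = 2 + 10 + 13 + 4 + 10 + 7 = 46.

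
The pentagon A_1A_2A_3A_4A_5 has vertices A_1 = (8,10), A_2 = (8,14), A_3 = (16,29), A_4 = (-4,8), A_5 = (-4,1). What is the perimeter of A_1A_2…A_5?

72

|A_1A_2| = √((0)² + (4)²) = √16 = 4
|A_2A_3| = √((8)² + (15)²) = √289 = 17
|A_3A_4| = √((-20)² + (-21)²) = √841 = 29
|A_4A_5| = √((0)² + (-7)²) = √49 = 7
|A_5A_1| = √((12)² + (9)²) = √225 = 15
Perimeter = 4 + 17 + 29 + 7 + 15 = 72.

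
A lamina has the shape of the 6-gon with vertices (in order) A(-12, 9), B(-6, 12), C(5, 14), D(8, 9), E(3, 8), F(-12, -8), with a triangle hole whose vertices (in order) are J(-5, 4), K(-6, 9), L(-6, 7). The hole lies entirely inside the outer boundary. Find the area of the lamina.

Outer boundary:
Σ = (-90) + (-144) + (-67) + (37) + (72) + (-204) = -396
Area = |Σ|/2 = 198.
Hole:
Σ = (-21) + (12) + (11) = 2
Area = |Σ|/2 = 1.
Net area = 198 − 1 = 197.

197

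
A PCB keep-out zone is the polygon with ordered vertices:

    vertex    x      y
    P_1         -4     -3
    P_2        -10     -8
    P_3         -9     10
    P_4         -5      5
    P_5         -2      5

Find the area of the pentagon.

77

Apply the shoelace formula: 2A = Σ (x_i·y_{i+1} − x_{i+1}·y_i), indices taken mod 5.
P_1→P_2: (-4)(-8) − (-10)(-3) = 2
P_2→P_3: (-10)(10) − (-9)(-8) = -172
P_3→P_4: (-9)(5) − (-5)(10) = 5
P_4→P_5: (-5)(5) − (-2)(5) = -15
P_5→P_1: (-2)(-3) − (-4)(5) = 26
Σ = -154
Area = |Σ|/2 = 77.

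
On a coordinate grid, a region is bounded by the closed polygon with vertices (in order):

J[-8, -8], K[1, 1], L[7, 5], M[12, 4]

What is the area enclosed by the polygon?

49

Apply Gauss's area formula: 2A = Σ (x_i·y_{i+1} − x_{i+1}·y_i), indices taken mod 4.
Σ = (0) + (-2) + (-32) + (-64) = -98
Area = |Σ|/2 = 49.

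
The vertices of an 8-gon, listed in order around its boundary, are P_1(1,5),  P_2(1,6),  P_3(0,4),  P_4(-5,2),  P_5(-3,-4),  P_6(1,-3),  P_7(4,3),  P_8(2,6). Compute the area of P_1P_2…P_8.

Apply Gauss's area formula: 2A = Σ (x_i·y_{i+1} − x_{i+1}·y_i), indices taken mod 8.
Σ = (1) + (4) + (20) + (26) + (13) + (15) + (18) + (4) = 101
Area = |Σ|/2 = 50.5.

50.5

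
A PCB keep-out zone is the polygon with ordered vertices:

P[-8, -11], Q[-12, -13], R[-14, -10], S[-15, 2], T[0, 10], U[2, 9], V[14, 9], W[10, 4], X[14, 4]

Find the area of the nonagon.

Apply the shoelace (surveyor's) formula: 2A = Σ (x_i·y_{i+1} − x_{i+1}·y_i), indices taken mod 9.
Cross-terms: -28, -62, -178, -150, -20, -108, -34, -16, -122  ⇒  Σ = -718
Area = |Σ|/2 = 359.

359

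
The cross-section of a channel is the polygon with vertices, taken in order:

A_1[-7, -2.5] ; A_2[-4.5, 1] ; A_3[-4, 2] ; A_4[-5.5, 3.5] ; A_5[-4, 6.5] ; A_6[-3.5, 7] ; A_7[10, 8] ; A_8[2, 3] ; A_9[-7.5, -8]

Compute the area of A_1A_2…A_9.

Apply the shoelace formula: 2A = Σ (x_i·y_{i+1} − x_{i+1}·y_i), indices taken mod 9.
Σ = (-18.25) + (-5) + (-3) + (-21.75) + (-5.25) + (-98) + (14) + (6.5) + (-37.25) = -168
Area = |Σ|/2 = 84.

84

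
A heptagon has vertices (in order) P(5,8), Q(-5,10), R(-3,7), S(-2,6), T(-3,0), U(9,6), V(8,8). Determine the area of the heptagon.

Apply the surveyor's formula: 2A = Σ (x_i·y_{i+1} − x_{i+1}·y_i), indices taken mod 7.
Cross-terms: 90, -5, -4, 18, -18, 24, 24  ⇒  Σ = 129
Area = |Σ|/2 = 64.5.

64.5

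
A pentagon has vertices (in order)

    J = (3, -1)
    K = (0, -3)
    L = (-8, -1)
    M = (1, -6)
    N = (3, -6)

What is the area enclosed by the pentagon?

Apply the shoelace (surveyor's) formula: 2A = Σ (x_i·y_{i+1} − x_{i+1}·y_i), indices taken mod 5.
Cross-terms: -9, -24, 49, 12, 15  ⇒  Σ = 43
Area = |Σ|/2 = 21.5.

21.5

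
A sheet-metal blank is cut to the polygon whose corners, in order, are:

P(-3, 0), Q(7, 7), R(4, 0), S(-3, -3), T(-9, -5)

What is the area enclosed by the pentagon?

Apply the shoelace (surveyor's) formula: 2A = Σ (x_i·y_{i+1} − x_{i+1}·y_i), indices taken mod 5.
Σ = (-21) + (-28) + (-12) + (-12) + (-15) = -88
Area = |Σ|/2 = 44.

44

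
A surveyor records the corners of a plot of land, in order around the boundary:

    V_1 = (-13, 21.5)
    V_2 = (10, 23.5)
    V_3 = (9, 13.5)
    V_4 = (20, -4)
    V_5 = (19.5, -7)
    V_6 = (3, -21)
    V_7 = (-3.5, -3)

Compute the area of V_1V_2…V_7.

Σ = (-520.5) + (-76.5) + (-306) + (-62) + (-388.5) + (-82.5) + (-114.25) = -1550.25
Area = |Σ|/2 = 775.125.

775.125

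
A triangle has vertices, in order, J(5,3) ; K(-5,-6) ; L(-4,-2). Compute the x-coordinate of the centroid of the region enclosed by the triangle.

-4/3

Apply the shoelace (surveyor's) formula. First the cross-terms c_i = x_i·y_{i+1} − x_{i+1}·y_i:
  -15, -14, -2  ⇒  2A = -31, A = -15.5.
Then Σ (x_i + x_{i+1})·c_i = 124, so x̄ = 124 / (6·(-15.5)) = -4/3.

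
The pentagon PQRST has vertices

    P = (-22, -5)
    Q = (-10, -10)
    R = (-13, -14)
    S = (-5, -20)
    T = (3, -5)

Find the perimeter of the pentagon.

70

|PQ| = √((12)² + (-5)²) = √169 = 13
|QR| = √((-3)² + (-4)²) = √25 = 5
|RS| = √((8)² + (-6)²) = √100 = 10
|ST| = √((8)² + (15)²) = √289 = 17
|TP| = √((-25)² + (0)²) = √625 = 25
Perimeter = 13 + 5 + 10 + 17 + 25 = 70.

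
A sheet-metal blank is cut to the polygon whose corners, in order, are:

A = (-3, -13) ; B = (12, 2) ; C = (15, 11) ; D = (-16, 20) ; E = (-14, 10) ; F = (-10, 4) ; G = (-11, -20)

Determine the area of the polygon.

Apply the shoelace (surveyor's) formula: 2A = Σ (x_i·y_{i+1} − x_{i+1}·y_i), indices taken mod 7.
Cross-terms: 150, 102, 476, 120, 44, 244, 83  ⇒  Σ = 1219
Area = |Σ|/2 = 609.5.

609.5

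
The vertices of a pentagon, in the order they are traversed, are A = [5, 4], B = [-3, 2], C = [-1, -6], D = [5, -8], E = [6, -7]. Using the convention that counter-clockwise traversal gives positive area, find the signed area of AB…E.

Σ = (22) + (20) + (38) + (13) + (59) = 152
Signed area = Σ/2 = 76 (positive ⇒ counter-clockwise traversal).

76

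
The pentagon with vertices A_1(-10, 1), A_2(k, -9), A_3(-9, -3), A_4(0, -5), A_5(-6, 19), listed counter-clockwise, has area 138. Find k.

The doubled signed area Σ (x_i y_{i+1} − x_{i+1} y_i) is linear in k.
With k=0 it equals 208; the coefficient of k is -4 (from the two edges through A_2).
So -4·k + 208 = 2·138 = 276 ⇒ k = -17.

-17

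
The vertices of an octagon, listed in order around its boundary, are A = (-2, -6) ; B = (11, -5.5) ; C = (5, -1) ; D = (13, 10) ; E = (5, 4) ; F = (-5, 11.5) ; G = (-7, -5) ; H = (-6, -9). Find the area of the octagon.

Apply Gauss's area formula: 2A = Σ (x_i·y_{i+1} − x_{i+1}·y_i), indices taken mod 8.
Σ = (77) + (16.5) + (63) + (2) + (77.5) + (105.5) + (33) + (18) = 392.5
Area = |Σ|/2 = 196.25.

196.25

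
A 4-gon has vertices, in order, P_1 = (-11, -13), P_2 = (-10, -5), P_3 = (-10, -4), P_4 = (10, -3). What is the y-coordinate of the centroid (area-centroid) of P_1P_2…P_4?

-593/89

Apply the shoelace (surveyor's) formula. First the cross-terms c_i = x_i·y_{i+1} − x_{i+1}·y_i:
  -75, -10, 70, -163  ⇒  2A = -178, A = -89.
Then Σ (y_i + y_{i+1})·c_i = 3558, so ȳ = 3558 / (6·(-89)) = -593/89.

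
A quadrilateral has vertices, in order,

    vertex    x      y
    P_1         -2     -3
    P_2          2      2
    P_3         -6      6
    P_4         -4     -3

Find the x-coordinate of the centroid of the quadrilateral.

Apply the shoelace (surveyor's) formula. First the cross-terms c_i = x_i·y_{i+1} − x_{i+1}·y_i:
  2, 24, 42, 6  ⇒  2A = 74, A = 37.
Then Σ (x_i + x_{i+1})·c_i = -552, so x̄ = -552 / (6·37) = -92/37.

-92/37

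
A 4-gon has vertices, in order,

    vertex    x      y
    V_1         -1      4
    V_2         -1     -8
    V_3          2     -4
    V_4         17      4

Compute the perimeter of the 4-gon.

|V_1V_2| = √((0)² + (-12)²) = √144 = 12
|V_2V_3| = √((3)² + (4)²) = √25 = 5
|V_3V_4| = √((15)² + (8)²) = √289 = 17
|V_4V_1| = √((-18)² + (0)²) = √324 = 18
Perimeter = 12 + 5 + 17 + 18 = 52.

52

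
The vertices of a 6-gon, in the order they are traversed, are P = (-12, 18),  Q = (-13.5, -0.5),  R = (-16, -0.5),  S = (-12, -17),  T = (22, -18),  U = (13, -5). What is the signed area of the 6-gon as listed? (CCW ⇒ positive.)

700.875

Σ = (249) + (-1.25) + (266) + (590) + (124) + (174) = 1401.75
Signed area = Σ/2 = 700.875 (positive ⇒ counter-clockwise traversal).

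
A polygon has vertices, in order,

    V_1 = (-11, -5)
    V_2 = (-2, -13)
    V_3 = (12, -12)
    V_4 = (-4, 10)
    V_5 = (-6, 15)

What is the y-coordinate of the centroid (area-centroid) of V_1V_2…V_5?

Apply the surveyor's formula. First the cross-terms c_i = x_i·y_{i+1} − x_{i+1}·y_i:
  133, 180, 72, 0, 195  ⇒  2A = 580, A = 290.
Then Σ (y_i + y_{i+1})·c_i = -5088, so ȳ = -5088 / (6·290) = -424/145.

-424/145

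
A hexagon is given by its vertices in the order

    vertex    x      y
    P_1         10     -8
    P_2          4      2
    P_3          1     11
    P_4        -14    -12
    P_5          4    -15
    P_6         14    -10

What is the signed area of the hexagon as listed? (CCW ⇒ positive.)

Apply Gauss's area formula: 2A = Σ (x_i·y_{i+1} − x_{i+1}·y_i), indices taken mod 6.
Cross-terms: 52, 42, 142, 258, 170, -12  ⇒  Σ = 652
Signed area = Σ/2 = 326 (positive ⇒ counter-clockwise traversal).

326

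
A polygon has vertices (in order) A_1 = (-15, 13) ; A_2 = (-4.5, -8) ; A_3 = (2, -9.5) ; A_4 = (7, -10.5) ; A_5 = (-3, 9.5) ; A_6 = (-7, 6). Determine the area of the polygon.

182.625

Σ = (178.5) + (58.75) + (45.5) + (35) + (48.5) + (-1) = 365.25
Area = |Σ|/2 = 182.625.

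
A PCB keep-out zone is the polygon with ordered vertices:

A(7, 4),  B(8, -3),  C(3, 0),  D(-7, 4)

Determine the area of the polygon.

Apply the surveyor's formula: 2A = Σ (x_i·y_{i+1} − x_{i+1}·y_i), indices taken mod 4.
Σ = (-53) + (9) + (12) + (-56) = -88
Area = |Σ|/2 = 44.

44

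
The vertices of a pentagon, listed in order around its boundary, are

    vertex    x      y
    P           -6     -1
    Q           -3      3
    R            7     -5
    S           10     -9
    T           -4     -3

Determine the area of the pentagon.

Apply the surveyor's formula: 2A = Σ (x_i·y_{i+1} − x_{i+1}·y_i), indices taken mod 5.
Σ = (-21) + (-6) + (-13) + (-66) + (-14) = -120
Area = |Σ|/2 = 60.

60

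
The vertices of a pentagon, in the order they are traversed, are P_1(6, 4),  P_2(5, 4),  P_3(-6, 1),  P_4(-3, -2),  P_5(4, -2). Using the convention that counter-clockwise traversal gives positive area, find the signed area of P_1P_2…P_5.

Apply the shoelace formula: 2A = Σ (x_i·y_{i+1} − x_{i+1}·y_i), indices taken mod 5.
Cross-terms: 4, 29, 15, 14, 28  ⇒  Σ = 90
Signed area = Σ/2 = 45 (positive ⇒ counter-clockwise traversal).

45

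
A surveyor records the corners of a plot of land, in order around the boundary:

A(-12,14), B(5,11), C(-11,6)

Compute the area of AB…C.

66.5

Apply the shoelace (surveyor's) formula: 2A = Σ (x_i·y_{i+1} − x_{i+1}·y_i), indices taken mod 3.
Σ = (-202) + (151) + (-82) = -133
Area = |Σ|/2 = 66.5.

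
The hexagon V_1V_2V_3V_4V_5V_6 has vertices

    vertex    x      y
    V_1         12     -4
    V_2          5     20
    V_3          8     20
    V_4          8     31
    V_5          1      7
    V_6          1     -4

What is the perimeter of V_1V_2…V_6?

|V_1V_2| = √((-7)² + (24)²) = √625 = 25
|V_2V_3| = √((3)² + (0)²) = √9 = 3
|V_3V_4| = √((0)² + (11)²) = √121 = 11
|V_4V_5| = √((-7)² + (-24)²) = √625 = 25
|V_5V_6| = √((0)² + (-11)²) = √121 = 11
|V_6V_1| = √((11)² + (0)²) = √121 = 11
Perimeter = 25 + 3 + 11 + 25 + 11 + 11 = 86.

86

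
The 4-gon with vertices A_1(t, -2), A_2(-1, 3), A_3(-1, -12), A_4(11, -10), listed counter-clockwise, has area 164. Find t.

15

Write out the shoelace sum; only the two edges meeting at A_1 involve t:
2·Area = [(11·(-2) − t·(-10)) + (t·3 − (-1)·(-2))] + 157
       = 13·t + 133 = 328
⇒ t = 15.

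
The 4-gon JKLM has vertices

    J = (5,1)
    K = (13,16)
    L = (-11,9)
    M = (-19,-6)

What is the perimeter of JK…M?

|JK| = √((8)² + (15)²) = √289 = 17
|KL| = √((-24)² + (-7)²) = √625 = 25
|LM| = √((-8)² + (-15)²) = √289 = 17
|MJ| = √((24)² + (7)²) = √625 = 25
Perimeter = 17 + 25 + 17 + 25 = 84.

84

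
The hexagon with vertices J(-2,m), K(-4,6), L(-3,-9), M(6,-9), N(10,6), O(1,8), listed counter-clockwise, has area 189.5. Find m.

8

Write out the shoelace sum; only the two edges meeting at J involve m:
2·Area = [(1·m − (-2)·8) + ((-2)·6 − (-4)·m)] + 335
       = 5·m + 339 = 379
⇒ m = 8.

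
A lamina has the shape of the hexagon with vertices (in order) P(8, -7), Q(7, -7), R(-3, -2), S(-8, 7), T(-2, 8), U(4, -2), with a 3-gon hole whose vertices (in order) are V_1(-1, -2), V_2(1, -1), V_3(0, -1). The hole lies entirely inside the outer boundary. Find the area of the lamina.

Outer boundary:
Apply the surveyor's formula: 2A = Σ (x_i·y_{i+1} − x_{i+1}·y_i), indices taken mod 6.
Cross-terms: -7, -35, -37, -50, -28, -12  ⇒  Σ = -169
Area = |Σ|/2 = 84.5.
Hole:
Cross-terms: 3, -1, -1  ⇒  Σ = 1
Area = |Σ|/2 = 0.5.
Net area = 84.5 − 0.5 = 84.

84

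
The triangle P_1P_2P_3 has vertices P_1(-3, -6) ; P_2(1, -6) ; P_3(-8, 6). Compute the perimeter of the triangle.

32

|P_1P_2| = √((4)² + (0)²) = √16 = 4
|P_2P_3| = √((-9)² + (12)²) = √225 = 15
|P_3P_1| = √((5)² + (-12)²) = √169 = 13
Perimeter = 4 + 15 + 13 = 32.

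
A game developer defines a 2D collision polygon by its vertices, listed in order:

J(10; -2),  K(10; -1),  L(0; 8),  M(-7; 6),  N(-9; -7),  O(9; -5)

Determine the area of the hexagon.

194.5

Σ = (10) + (80) + (56) + (103) + (108) + (32) = 389
Area = |Σ|/2 = 194.5.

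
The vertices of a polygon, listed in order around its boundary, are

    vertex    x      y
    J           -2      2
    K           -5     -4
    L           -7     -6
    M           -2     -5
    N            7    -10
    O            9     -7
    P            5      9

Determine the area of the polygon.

141.5

Σ = (18) + (2) + (23) + (55) + (41) + (116) + (28) = 283
Area = |Σ|/2 = 141.5.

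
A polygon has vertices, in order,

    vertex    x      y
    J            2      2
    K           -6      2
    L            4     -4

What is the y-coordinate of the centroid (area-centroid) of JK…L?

Apply the shoelace formula. First the cross-terms c_i = x_i·y_{i+1} − x_{i+1}·y_i:
  16, 16, 16  ⇒  2A = 48, A = 24.
Then Σ (y_i + y_{i+1})·c_i = 0, so ȳ = 0 / (6·24) = 0.

0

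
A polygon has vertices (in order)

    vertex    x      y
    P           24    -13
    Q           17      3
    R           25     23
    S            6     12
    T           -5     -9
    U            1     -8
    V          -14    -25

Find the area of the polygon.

Cross-terms: 293, 316, 162, 6, 49, -137, 782  ⇒  Σ = 1471
Area = |Σ|/2 = 735.5.

735.5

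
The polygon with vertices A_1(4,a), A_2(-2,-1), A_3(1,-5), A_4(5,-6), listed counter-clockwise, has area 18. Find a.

-2

Write out the shoelace sum; only the two edges meeting at A_1 involve a:
2·Area = [(5·a − 4·(-6)) + (4·(-1) − (-2)·a)] + 30
       = 7·a + 50 = 36
⇒ a = -2.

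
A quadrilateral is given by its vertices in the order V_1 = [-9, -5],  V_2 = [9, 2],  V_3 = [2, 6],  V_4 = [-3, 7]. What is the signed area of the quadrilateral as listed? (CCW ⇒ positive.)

93.5

Apply the surveyor's formula: 2A = Σ (x_i·y_{i+1} − x_{i+1}·y_i), indices taken mod 4.
Σ = (27) + (50) + (32) + (78) = 187
Signed area = Σ/2 = 93.5 (positive ⇒ counter-clockwise traversal).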